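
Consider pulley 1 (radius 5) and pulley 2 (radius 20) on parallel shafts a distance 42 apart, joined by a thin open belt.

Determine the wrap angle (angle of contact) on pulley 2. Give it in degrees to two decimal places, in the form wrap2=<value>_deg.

wrap2=221.85_deg

open belt: β = asin((r2−r1)/C) = asin(15/42) = 20.9248°
wrap1 = π − 2β = 138.1503°
wrap2 = π + 2β = 221.8497°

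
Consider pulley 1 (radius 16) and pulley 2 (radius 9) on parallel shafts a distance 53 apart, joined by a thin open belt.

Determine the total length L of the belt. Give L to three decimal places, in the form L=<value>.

L=185.466

open belt: β = asin((r2−r1)/C) = asin(-7/53) = -7.5895°
wrap1 = π − 2β = 195.1791°
wrap2 = π + 2β = 164.8209°
tangent length = C·cosβ = 52.5357
L = r1·wrap1 + r2·wrap2 + 2·C·cosβ = 16·3.4065 + 9·2.8767 + 2·52.5357 = 185.4657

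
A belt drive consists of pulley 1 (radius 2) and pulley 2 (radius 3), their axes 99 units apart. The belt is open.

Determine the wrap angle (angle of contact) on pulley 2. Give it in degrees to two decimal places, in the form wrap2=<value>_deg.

wrap2=181.16_deg

open belt: β = asin((r2−r1)/C) = asin(1/99) = 0.5788°
wrap1 = π − 2β = 178.8425°
wrap2 = π + 2β = 181.1575°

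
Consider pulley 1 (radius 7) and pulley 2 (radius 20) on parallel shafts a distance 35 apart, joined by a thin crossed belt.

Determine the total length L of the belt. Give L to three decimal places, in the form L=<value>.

crossed belt: β = asin((r1+r2)/C) = asin(27/35) = 50.4823°
wrap1 = wrap2 = π + 2β = 280.9647°
tangent length = C·cosβ = 22.2711
L = (r1+r2)·wrap + 2·C·cosβ = 27·4.9038 + 2·22.2711 = 176.9436

L=176.944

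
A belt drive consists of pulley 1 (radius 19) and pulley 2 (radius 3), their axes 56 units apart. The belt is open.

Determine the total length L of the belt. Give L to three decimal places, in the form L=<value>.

open belt: β = asin((r2−r1)/C) = asin(-16/56) = -16.6015°
wrap1 = π − 2β = 213.2031°
wrap2 = π + 2β = 146.7969°
tangent length = C·cosβ = 53.6656
L = r1·wrap1 + r2·wrap2 + 2·C·cosβ = 19·3.7211 + 3·2.5621 + 2·53.6656 = 185.7184

L=185.718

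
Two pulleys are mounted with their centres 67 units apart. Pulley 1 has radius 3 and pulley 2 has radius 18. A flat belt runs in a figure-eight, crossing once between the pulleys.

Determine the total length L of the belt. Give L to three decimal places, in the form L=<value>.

L=206.611

crossed belt: β = asin((r1+r2)/C) = asin(21/67) = 18.2662°
wrap1 = wrap2 = π + 2β = 216.5325°
tangent length = C·cosβ = 63.6239
L = (r1+r2)·wrap + 2·C·cosβ = 21·3.7792 + 2·63.6239 = 206.6111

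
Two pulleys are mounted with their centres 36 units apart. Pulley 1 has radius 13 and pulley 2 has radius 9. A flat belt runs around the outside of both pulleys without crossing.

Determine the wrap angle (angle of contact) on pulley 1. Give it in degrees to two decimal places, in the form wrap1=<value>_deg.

open belt: β = asin((r2−r1)/C) = asin(-4/36) = -6.3794°
wrap1 = π − 2β = 192.7587°
wrap2 = π + 2β = 167.2413°

wrap1=192.76_deg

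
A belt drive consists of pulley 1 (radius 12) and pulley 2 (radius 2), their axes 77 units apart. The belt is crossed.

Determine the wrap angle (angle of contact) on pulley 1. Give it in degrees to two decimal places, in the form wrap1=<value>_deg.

wrap1=200.95_deg

crossed belt: β = asin((r1+r2)/C) = asin(14/77) = 10.4757°
wrap1 = wrap2 = π + 2β = 200.9514°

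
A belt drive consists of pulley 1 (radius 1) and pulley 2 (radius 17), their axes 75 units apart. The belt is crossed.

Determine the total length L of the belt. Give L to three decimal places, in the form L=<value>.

L=210.890

crossed belt: β = asin((r1+r2)/C) = asin(18/75) = 13.8865°
wrap1 = wrap2 = π + 2β = 207.7731°
tangent length = C·cosβ = 72.8080
L = (r1+r2)·wrap + 2·C·cosβ = 18·3.6263 + 2·72.8080 = 210.8898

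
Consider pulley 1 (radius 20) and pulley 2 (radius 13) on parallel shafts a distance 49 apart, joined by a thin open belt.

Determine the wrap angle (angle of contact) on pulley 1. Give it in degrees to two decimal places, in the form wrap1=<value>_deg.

wrap1=196.43_deg

open belt: β = asin((r2−r1)/C) = asin(-7/49) = -8.2132°
wrap1 = π − 2β = 196.4264°
wrap2 = π + 2β = 163.5736°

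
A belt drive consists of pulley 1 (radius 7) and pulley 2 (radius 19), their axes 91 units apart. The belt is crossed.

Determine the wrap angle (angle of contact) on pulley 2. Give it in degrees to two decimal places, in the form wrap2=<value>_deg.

wrap2=213.20_deg

crossed belt: β = asin((r1+r2)/C) = asin(26/91) = 16.6015°
wrap1 = wrap2 = π + 2β = 213.2031°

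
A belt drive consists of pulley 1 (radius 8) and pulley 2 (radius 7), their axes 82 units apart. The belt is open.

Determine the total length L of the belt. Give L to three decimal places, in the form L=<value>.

L=211.136

open belt: β = asin((r2−r1)/C) = asin(-1/82) = -0.6987°
wrap1 = π − 2β = 181.3975°
wrap2 = π + 2β = 178.6025°
tangent length = C·cosβ = 81.9939
L = r1·wrap1 + r2·wrap2 + 2·C·cosβ = 8·3.1660 + 7·3.1172 + 2·81.9939 = 211.1361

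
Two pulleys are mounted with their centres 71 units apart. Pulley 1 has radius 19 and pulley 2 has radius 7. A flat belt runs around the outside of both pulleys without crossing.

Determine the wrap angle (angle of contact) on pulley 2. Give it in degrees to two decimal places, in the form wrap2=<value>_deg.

wrap2=160.54_deg

open belt: β = asin((r2−r1)/C) = asin(-12/71) = -9.7305°
wrap1 = π − 2β = 199.4610°
wrap2 = π + 2β = 160.5390°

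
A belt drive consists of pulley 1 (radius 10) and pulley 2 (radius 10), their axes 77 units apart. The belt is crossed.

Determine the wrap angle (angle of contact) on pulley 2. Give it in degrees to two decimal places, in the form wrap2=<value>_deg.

wrap2=210.11_deg

crossed belt: β = asin((r1+r2)/C) = asin(20/77) = 15.0547°
wrap1 = wrap2 = π + 2β = 210.1093°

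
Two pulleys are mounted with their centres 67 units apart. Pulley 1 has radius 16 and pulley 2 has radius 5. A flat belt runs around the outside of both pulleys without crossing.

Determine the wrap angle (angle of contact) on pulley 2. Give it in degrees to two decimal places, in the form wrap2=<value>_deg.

open belt: β = asin((r2−r1)/C) = asin(-11/67) = -9.4496°
wrap1 = π − 2β = 198.8991°
wrap2 = π + 2β = 161.1009°

wrap2=161.10_deg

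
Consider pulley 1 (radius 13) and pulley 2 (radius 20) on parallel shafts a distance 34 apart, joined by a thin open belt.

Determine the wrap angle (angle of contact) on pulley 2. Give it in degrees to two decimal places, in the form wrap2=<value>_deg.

wrap2=203.76_deg

open belt: β = asin((r2−r1)/C) = asin(7/34) = 11.8812°
wrap1 = π − 2β = 156.2377°
wrap2 = π + 2β = 203.7623°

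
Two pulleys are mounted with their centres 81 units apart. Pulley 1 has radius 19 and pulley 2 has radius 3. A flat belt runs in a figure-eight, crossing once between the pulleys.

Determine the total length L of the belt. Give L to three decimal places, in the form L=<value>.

crossed belt: β = asin((r1+r2)/C) = asin(22/81) = 15.7598°
wrap1 = wrap2 = π + 2β = 211.5196°
tangent length = C·cosβ = 77.9551
L = (r1+r2)·wrap + 2·C·cosβ = 22·3.6917 + 2·77.9551 = 237.1279

L=237.128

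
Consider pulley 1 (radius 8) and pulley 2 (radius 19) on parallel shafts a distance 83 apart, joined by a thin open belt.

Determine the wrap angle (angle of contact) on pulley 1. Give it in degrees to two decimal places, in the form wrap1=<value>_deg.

wrap1=164.77_deg

open belt: β = asin((r2−r1)/C) = asin(11/83) = 7.6158°
wrap1 = π − 2β = 164.7684°
wrap2 = π + 2β = 195.2316°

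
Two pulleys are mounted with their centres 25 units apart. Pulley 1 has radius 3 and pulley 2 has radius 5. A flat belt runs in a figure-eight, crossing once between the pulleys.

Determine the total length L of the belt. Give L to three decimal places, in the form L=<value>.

crossed belt: β = asin((r1+r2)/C) = asin(8/25) = 18.6629°
wrap1 = wrap2 = π + 2β = 217.3258°
tangent length = C·cosβ = 23.6854
L = (r1+r2)·wrap + 2·C·cosβ = 8·3.7931 + 2·23.6854 = 77.7153

L=77.715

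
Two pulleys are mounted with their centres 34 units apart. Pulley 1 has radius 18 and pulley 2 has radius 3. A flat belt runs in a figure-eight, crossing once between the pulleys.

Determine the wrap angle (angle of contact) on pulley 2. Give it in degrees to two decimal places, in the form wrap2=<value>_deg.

wrap2=256.29_deg

crossed belt: β = asin((r1+r2)/C) = asin(21/34) = 38.1445°
wrap1 = wrap2 = π + 2β = 256.2890°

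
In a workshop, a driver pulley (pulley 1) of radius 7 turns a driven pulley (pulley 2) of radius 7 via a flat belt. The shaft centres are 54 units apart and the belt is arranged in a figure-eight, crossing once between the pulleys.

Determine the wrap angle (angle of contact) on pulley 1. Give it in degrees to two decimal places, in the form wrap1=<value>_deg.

crossed belt: β = asin((r1+r2)/C) = asin(14/54) = 15.0261°
wrap1 = wrap2 = π + 2β = 210.0522°

wrap1=210.05_deg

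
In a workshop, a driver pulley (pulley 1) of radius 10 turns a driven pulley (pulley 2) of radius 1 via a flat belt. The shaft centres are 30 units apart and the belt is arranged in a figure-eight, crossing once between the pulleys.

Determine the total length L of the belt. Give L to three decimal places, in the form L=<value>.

crossed belt: β = asin((r1+r2)/C) = asin(11/30) = 21.5102°
wrap1 = wrap2 = π + 2β = 223.0204°
tangent length = C·cosβ = 27.9106
L = (r1+r2)·wrap + 2·C·cosβ = 11·3.8924 + 2·27.9106 = 98.6380

L=98.638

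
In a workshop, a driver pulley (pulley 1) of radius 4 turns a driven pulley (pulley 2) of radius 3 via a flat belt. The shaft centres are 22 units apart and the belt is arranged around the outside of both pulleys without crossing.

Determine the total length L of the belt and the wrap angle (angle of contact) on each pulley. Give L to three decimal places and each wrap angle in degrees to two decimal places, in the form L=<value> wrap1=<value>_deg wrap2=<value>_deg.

L=66.037 wrap1=185.21_deg wrap2=174.79_deg

open belt: β = asin((r2−r1)/C) = asin(-1/22) = -2.6053°
wrap1 = π − 2β = 185.2105°
wrap2 = π + 2β = 174.7895°
tangent length = C·cosβ = 21.9773
L = r1·wrap1 + r2·wrap2 + 2·C·cosβ = 4·3.2325 + 3·3.0507 + 2·21.9773 = 66.0366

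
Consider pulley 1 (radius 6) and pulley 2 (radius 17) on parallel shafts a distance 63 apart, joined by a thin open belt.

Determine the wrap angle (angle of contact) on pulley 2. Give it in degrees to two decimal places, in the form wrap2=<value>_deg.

open belt: β = asin((r2−r1)/C) = asin(11/63) = 10.0556°
wrap1 = π − 2β = 159.8889°
wrap2 = π + 2β = 200.1111°

wrap2=200.11_deg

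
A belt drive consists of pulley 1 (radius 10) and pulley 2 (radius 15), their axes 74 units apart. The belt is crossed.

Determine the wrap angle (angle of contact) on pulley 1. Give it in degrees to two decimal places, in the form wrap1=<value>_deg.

wrap1=219.49_deg

crossed belt: β = asin((r1+r2)/C) = asin(25/74) = 19.7452°
wrap1 = wrap2 = π + 2β = 219.4904°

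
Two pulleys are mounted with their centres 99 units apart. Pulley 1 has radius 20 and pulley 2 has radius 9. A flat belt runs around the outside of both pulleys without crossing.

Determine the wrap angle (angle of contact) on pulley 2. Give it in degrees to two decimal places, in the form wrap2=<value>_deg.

open belt: β = asin((r2−r1)/C) = asin(-11/99) = -6.3794°
wrap1 = π − 2β = 192.7587°
wrap2 = π + 2β = 167.2413°

wrap2=167.24_deg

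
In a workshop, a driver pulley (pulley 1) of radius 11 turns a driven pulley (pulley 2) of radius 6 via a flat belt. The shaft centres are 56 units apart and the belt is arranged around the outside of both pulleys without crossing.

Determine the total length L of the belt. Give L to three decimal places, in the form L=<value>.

L=165.854

open belt: β = asin((r2−r1)/C) = asin(-5/56) = -5.1225°
wrap1 = π − 2β = 190.2450°
wrap2 = π + 2β = 169.7550°
tangent length = C·cosβ = 55.7763
L = r1·wrap1 + r2·wrap2 + 2·C·cosβ = 11·3.3204 + 6·2.9628 + 2·55.7763 = 165.8538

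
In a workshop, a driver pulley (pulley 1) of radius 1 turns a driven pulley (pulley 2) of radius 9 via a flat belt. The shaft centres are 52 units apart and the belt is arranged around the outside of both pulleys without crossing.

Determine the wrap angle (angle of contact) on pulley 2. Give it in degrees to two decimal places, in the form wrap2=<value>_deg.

open belt: β = asin((r2−r1)/C) = asin(8/52) = 8.8499°
wrap1 = π − 2β = 162.3002°
wrap2 = π + 2β = 197.6998°

wrap2=197.70_deg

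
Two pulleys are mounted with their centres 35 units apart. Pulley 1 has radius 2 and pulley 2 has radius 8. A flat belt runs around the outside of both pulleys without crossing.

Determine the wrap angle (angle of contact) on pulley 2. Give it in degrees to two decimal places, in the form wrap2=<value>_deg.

open belt: β = asin((r2−r1)/C) = asin(6/35) = 9.8709°
wrap1 = π − 2β = 160.2582°
wrap2 = π + 2β = 199.7418°

wrap2=199.74_deg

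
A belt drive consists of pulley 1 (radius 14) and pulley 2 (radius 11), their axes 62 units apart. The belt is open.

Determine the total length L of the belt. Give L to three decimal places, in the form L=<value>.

L=202.685

open belt: β = asin((r2−r1)/C) = asin(-3/62) = -2.7735°
wrap1 = π − 2β = 185.5469°
wrap2 = π + 2β = 174.4531°
tangent length = C·cosβ = 61.9274
L = r1·wrap1 + r2·wrap2 + 2·C·cosβ = 14·3.2384 + 11·3.0448 + 2·61.9274 = 202.6850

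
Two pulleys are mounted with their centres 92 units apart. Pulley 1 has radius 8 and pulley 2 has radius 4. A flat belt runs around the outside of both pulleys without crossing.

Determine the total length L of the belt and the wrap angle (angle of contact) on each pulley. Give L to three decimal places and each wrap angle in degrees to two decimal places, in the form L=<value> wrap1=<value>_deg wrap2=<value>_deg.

open belt: β = asin((r2−r1)/C) = asin(-4/92) = -2.4919°
wrap1 = π − 2β = 184.9838°
wrap2 = π + 2β = 175.0162°
tangent length = C·cosβ = 91.9130
L = r1·wrap1 + r2·wrap2 + 2·C·cosβ = 8·3.2286 + 4·3.0546 + 2·91.9130 = 221.8731

L=221.873 wrap1=184.98_deg wrap2=175.02_deg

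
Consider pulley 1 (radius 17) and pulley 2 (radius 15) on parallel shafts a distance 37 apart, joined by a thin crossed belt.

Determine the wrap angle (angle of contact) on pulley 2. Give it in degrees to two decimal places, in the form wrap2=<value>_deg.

crossed belt: β = asin((r1+r2)/C) = asin(32/37) = 59.8673°
wrap1 = wrap2 = π + 2β = 299.7346°

wrap2=299.73_deg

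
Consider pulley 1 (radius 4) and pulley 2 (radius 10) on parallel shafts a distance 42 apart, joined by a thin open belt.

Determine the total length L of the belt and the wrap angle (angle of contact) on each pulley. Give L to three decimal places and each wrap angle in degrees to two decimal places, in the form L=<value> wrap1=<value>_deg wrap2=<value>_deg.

open belt: β = asin((r2−r1)/C) = asin(6/42) = 8.2132°
wrap1 = π − 2β = 163.5736°
wrap2 = π + 2β = 196.4264°
tangent length = C·cosβ = 41.5692
L = r1·wrap1 + r2·wrap2 + 2·C·cosβ = 4·2.8549 + 10·3.4283 + 2·41.5692 = 128.8409

L=128.841 wrap1=163.57_deg wrap2=196.43_deg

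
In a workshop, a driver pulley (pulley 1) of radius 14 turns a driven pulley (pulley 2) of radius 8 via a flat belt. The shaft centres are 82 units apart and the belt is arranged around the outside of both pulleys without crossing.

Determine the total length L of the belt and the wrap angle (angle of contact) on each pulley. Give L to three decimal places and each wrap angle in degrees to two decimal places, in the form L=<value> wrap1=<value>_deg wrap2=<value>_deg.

open belt: β = asin((r2−r1)/C) = asin(-6/82) = -4.1961°
wrap1 = π − 2β = 188.3922°
wrap2 = π + 2β = 171.6078°
tangent length = C·cosβ = 81.7802
L = r1·wrap1 + r2·wrap2 + 2·C·cosβ = 14·3.2881 + 8·2.9951 + 2·81.7802 = 233.5543

L=233.554 wrap1=188.39_deg wrap2=171.61_deg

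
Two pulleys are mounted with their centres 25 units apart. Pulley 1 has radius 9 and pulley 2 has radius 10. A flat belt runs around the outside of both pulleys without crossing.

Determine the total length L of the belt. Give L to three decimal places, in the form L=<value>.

L=109.730

open belt: β = asin((r2−r1)/C) = asin(1/25) = 2.2924°
wrap1 = π − 2β = 175.4151°
wrap2 = π + 2β = 184.5849°
tangent length = C·cosβ = 24.9800
L = r1·wrap1 + r2·wrap2 + 2·C·cosβ = 9·3.0616 + 10·3.2216 + 2·24.9800 = 109.7303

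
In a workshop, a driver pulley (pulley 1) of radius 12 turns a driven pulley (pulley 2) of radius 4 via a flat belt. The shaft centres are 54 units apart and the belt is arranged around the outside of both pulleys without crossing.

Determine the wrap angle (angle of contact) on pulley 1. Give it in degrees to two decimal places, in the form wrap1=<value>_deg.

wrap1=197.04_deg

open belt: β = asin((r2−r1)/C) = asin(-8/54) = -8.5196°
wrap1 = π − 2β = 197.0392°
wrap2 = π + 2β = 162.9608°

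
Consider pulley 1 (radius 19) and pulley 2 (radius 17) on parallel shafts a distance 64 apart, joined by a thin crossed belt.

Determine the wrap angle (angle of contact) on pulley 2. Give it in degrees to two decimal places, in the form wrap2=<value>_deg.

wrap2=248.46_deg

crossed belt: β = asin((r1+r2)/C) = asin(36/64) = 34.2289°
wrap1 = wrap2 = π + 2β = 248.4577°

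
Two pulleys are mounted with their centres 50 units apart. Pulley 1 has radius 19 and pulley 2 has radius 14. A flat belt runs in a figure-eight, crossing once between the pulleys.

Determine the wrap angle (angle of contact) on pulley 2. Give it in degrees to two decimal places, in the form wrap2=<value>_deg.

wrap2=262.60_deg

crossed belt: β = asin((r1+r2)/C) = asin(33/50) = 41.2999°
wrap1 = wrap2 = π + 2β = 262.5997°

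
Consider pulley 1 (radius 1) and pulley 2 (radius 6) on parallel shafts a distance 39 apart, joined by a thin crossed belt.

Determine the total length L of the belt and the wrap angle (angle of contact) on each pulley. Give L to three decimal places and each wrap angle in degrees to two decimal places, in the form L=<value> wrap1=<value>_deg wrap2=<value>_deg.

L=101.251 wrap1=200.68_deg wrap2=200.68_deg

crossed belt: β = asin((r1+r2)/C) = asin(7/39) = 10.3399°
wrap1 = wrap2 = π + 2β = 200.6798°
tangent length = C·cosβ = 38.3667
L = (r1+r2)·wrap + 2·C·cosβ = 7·3.5025 + 2·38.3667 = 101.2510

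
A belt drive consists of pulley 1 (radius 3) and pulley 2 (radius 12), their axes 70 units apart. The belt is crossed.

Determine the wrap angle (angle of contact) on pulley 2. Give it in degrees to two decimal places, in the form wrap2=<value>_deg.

wrap2=204.75_deg

crossed belt: β = asin((r1+r2)/C) = asin(15/70) = 12.3736°
wrap1 = wrap2 = π + 2β = 204.7473°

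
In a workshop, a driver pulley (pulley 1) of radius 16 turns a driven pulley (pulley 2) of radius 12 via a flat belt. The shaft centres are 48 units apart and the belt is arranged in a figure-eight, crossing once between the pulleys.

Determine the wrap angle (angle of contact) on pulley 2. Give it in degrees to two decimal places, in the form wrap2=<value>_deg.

wrap2=251.37_deg

crossed belt: β = asin((r1+r2)/C) = asin(28/48) = 35.6853°
wrap1 = wrap2 = π + 2β = 251.3707°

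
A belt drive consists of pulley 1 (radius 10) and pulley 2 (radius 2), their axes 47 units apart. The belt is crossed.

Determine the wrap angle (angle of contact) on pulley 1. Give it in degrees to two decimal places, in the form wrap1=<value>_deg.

crossed belt: β = asin((r1+r2)/C) = asin(12/47) = 14.7925°
wrap1 = wrap2 = π + 2β = 209.5850°

wrap1=209.58_deg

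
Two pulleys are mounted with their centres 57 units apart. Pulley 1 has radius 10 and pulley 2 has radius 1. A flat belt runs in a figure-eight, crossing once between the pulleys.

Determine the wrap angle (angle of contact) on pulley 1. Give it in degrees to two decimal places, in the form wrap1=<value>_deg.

crossed belt: β = asin((r1+r2)/C) = asin(11/57) = 11.1269°
wrap1 = wrap2 = π + 2β = 202.2538°

wrap1=202.25_deg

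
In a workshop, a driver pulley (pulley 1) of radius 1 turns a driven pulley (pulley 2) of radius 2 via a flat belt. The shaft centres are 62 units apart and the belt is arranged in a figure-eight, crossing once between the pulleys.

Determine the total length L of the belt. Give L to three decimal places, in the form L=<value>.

crossed belt: β = asin((r1+r2)/C) = asin(3/62) = 2.7735°
wrap1 = wrap2 = π + 2β = 185.5469°
tangent length = C·cosβ = 61.9274
L = (r1+r2)·wrap + 2·C·cosβ = 3·3.2384 + 2·61.9274 = 133.5700

L=133.570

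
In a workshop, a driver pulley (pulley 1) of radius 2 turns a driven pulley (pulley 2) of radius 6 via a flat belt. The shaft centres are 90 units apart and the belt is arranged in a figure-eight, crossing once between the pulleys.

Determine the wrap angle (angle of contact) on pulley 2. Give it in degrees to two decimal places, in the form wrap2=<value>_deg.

wrap2=190.20_deg

crossed belt: β = asin((r1+r2)/C) = asin(8/90) = 5.0997°
wrap1 = wrap2 = π + 2β = 190.1994°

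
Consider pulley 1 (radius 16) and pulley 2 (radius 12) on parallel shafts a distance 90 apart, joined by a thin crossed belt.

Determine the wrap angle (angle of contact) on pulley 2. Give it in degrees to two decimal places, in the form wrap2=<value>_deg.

crossed belt: β = asin((r1+r2)/C) = asin(28/90) = 18.1262°
wrap1 = wrap2 = π + 2β = 216.2524°

wrap2=216.25_deg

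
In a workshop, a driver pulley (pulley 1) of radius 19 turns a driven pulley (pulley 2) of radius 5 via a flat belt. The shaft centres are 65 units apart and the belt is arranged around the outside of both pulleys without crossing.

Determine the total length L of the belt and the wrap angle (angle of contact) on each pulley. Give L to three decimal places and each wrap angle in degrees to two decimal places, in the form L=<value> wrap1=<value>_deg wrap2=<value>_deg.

open belt: β = asin((r2−r1)/C) = asin(-14/65) = -12.4381°
wrap1 = π − 2β = 204.8762°
wrap2 = π + 2β = 155.1238°
tangent length = C·cosβ = 63.4744
L = r1·wrap1 + r2·wrap2 + 2·C·cosβ = 19·3.5758 + 5·2.7074 + 2·63.4744 = 208.4254

L=208.425 wrap1=204.88_deg wrap2=155.12_deg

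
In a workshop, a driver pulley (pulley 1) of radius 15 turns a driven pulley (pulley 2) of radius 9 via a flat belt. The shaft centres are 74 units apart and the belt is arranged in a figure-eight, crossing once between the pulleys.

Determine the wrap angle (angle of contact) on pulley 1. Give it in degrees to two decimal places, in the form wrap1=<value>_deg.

crossed belt: β = asin((r1+r2)/C) = asin(24/74) = 18.9246°
wrap1 = wrap2 = π + 2β = 217.8493°

wrap1=217.85_deg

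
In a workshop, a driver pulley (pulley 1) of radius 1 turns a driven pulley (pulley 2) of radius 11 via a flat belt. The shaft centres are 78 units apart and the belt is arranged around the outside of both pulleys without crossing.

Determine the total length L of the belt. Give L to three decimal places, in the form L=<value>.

L=194.983

open belt: β = asin((r2−r1)/C) = asin(10/78) = 7.3659°
wrap1 = π − 2β = 165.2682°
wrap2 = π + 2β = 194.7318°
tangent length = C·cosβ = 77.3563
L = r1·wrap1 + r2·wrap2 + 2·C·cosβ = 1·2.8845 + 11·3.3987 + 2·77.3563 = 194.9829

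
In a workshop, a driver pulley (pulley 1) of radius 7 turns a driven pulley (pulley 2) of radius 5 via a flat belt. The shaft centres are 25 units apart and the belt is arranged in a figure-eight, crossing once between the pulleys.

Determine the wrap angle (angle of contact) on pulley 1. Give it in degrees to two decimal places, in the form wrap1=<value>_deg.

wrap1=237.37_deg

crossed belt: β = asin((r1+r2)/C) = asin(12/25) = 28.6854°
wrap1 = wrap2 = π + 2β = 237.3708°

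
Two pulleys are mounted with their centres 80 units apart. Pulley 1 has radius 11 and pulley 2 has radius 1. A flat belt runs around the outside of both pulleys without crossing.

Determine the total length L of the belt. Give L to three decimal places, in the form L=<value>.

L=198.951

open belt: β = asin((r2−r1)/C) = asin(-10/80) = -7.1808°
wrap1 = π − 2β = 194.3615°
wrap2 = π + 2β = 165.6385°
tangent length = C·cosβ = 79.3725
L = r1·wrap1 + r2·wrap2 + 2·C·cosβ = 11·3.3922 + 1·2.8909 + 2·79.3725 = 198.9507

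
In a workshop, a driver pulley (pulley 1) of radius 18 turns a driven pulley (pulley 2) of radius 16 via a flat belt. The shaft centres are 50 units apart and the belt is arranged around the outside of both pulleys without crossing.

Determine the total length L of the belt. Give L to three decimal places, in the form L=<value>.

L=206.894

open belt: β = asin((r2−r1)/C) = asin(-2/50) = -2.2924°
wrap1 = π − 2β = 184.5849°
wrap2 = π + 2β = 175.4151°
tangent length = C·cosβ = 49.9600
L = r1·wrap1 + r2·wrap2 + 2·C·cosβ = 18·3.2216 + 16·3.0616 + 2·49.9600 = 206.8942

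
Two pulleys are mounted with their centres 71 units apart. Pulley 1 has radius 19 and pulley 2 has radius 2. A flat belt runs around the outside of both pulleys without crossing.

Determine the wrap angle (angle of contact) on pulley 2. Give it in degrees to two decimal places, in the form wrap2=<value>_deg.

wrap2=152.29_deg

open belt: β = asin((r2−r1)/C) = asin(-17/71) = -13.8533°
wrap1 = π − 2β = 207.7066°
wrap2 = π + 2β = 152.2934°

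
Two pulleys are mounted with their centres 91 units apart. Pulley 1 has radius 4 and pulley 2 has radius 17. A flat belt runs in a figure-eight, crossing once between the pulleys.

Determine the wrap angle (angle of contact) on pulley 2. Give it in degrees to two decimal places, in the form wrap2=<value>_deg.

wrap2=206.68_deg

crossed belt: β = asin((r1+r2)/C) = asin(21/91) = 13.3424°
wrap1 = wrap2 = π + 2β = 206.6847°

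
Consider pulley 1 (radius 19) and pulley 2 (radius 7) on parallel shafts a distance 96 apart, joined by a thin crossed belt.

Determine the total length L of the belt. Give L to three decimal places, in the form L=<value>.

L=280.767

crossed belt: β = asin((r1+r2)/C) = asin(26/96) = 15.7139°
wrap1 = wrap2 = π + 2β = 211.4277°
tangent length = C·cosβ = 92.4121
L = (r1+r2)·wrap + 2·C·cosβ = 26·3.6901 + 2·92.4121 = 280.7671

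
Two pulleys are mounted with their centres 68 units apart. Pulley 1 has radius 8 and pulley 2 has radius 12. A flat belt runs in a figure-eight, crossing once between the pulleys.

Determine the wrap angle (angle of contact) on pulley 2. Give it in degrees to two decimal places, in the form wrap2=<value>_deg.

crossed belt: β = asin((r1+r2)/C) = asin(20/68) = 17.1046°
wrap1 = wrap2 = π + 2β = 214.2093°

wrap2=214.21_deg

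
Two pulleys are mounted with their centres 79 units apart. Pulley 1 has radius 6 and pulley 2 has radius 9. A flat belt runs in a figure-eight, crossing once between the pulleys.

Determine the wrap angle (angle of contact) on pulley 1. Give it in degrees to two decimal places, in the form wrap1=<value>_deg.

crossed belt: β = asin((r1+r2)/C) = asin(15/79) = 10.9454°
wrap1 = wrap2 = π + 2β = 201.8908°

wrap1=201.89_deg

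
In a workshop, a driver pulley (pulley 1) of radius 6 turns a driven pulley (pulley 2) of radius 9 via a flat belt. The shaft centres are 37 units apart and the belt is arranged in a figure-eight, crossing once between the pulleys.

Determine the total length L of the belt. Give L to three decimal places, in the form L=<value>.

L=127.293

crossed belt: β = asin((r1+r2)/C) = asin(15/37) = 23.9165°
wrap1 = wrap2 = π + 2β = 227.8331°
tangent length = C·cosβ = 33.8231
L = (r1+r2)·wrap + 2·C·cosβ = 15·3.9764 + 2·33.8231 = 127.2927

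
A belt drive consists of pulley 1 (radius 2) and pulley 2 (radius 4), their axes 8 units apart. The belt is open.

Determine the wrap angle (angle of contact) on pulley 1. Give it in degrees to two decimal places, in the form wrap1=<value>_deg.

wrap1=151.04_deg

open belt: β = asin((r2−r1)/C) = asin(2/8) = 14.4775°
wrap1 = π − 2β = 151.0450°
wrap2 = π + 2β = 208.9550°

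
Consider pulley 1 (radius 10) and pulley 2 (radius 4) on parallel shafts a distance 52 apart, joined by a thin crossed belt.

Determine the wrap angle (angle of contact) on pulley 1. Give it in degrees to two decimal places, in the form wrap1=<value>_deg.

crossed belt: β = asin((r1+r2)/C) = asin(14/52) = 15.6185°
wrap1 = wrap2 = π + 2β = 211.2370°

wrap1=211.24_deg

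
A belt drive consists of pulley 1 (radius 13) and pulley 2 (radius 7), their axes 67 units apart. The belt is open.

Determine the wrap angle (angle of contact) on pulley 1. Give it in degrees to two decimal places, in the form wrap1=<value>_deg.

wrap1=190.28_deg

open belt: β = asin((r2−r1)/C) = asin(-6/67) = -5.1378°
wrap1 = π − 2β = 190.2757°
wrap2 = π + 2β = 169.7243°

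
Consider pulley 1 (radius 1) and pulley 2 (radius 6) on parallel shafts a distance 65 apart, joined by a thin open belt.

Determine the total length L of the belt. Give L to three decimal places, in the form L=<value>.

open belt: β = asin((r2−r1)/C) = asin(5/65) = 4.4117°
wrap1 = π − 2β = 171.1765°
wrap2 = π + 2β = 188.8235°
tangent length = C·cosβ = 64.8074
L = r1·wrap1 + r2·wrap2 + 2·C·cosβ = 1·2.9876 + 6·3.2956 + 2·64.8074 = 152.3760

L=152.376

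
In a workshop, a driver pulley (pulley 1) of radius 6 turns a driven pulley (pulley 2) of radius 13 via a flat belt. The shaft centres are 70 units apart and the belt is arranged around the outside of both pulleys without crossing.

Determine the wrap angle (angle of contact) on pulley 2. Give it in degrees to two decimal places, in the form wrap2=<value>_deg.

wrap2=191.48_deg

open belt: β = asin((r2−r1)/C) = asin(7/70) = 5.7392°
wrap1 = π − 2β = 168.5217°
wrap2 = π + 2β = 191.4783°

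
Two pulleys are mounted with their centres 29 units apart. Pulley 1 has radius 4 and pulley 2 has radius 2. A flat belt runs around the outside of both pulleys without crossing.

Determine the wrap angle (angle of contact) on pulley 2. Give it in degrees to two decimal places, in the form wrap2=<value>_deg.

wrap2=172.09_deg

open belt: β = asin((r2−r1)/C) = asin(-2/29) = -3.9546°
wrap1 = π − 2β = 187.9091°
wrap2 = π + 2β = 172.0909°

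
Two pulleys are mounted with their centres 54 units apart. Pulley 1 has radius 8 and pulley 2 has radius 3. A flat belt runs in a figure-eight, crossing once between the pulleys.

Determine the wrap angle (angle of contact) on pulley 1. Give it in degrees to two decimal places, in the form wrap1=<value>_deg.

wrap1=203.51_deg

crossed belt: β = asin((r1+r2)/C) = asin(11/54) = 11.7536°
wrap1 = wrap2 = π + 2β = 203.5073°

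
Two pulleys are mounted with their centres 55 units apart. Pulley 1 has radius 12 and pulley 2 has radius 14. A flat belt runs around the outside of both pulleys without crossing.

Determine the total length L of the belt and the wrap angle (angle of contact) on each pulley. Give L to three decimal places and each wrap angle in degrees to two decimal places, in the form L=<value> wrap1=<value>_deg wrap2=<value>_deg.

open belt: β = asin((r2−r1)/C) = asin(2/55) = 2.0839°
wrap1 = π − 2β = 175.8321°
wrap2 = π + 2β = 184.1679°
tangent length = C·cosβ = 54.9636
L = r1·wrap1 + r2·wrap2 + 2·C·cosβ = 12·3.0688 + 14·3.2143 + 2·54.9636 = 191.7541

L=191.754 wrap1=175.83_deg wrap2=184.17_deg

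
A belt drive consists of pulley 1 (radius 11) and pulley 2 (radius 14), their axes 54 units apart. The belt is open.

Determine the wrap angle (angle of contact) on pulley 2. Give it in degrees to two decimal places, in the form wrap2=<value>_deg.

open belt: β = asin((r2−r1)/C) = asin(3/54) = 3.1847°
wrap1 = π − 2β = 173.6305°
wrap2 = π + 2β = 186.3695°

wrap2=186.37_deg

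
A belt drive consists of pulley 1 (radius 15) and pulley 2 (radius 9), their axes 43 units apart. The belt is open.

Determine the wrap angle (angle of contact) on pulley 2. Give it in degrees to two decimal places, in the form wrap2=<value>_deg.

wrap2=163.96_deg

open belt: β = asin((r2−r1)/C) = asin(-6/43) = -8.0209°
wrap1 = π − 2β = 196.0419°
wrap2 = π + 2β = 163.9581°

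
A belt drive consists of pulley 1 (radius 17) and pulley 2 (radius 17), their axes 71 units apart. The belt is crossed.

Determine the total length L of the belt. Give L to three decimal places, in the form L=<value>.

L=265.431

crossed belt: β = asin((r1+r2)/C) = asin(34/71) = 28.6118°
wrap1 = wrap2 = π + 2β = 237.2237°
tangent length = C·cosβ = 62.3298
L = (r1+r2)·wrap + 2·C·cosβ = 34·4.1403 + 2·62.3298 = 265.4309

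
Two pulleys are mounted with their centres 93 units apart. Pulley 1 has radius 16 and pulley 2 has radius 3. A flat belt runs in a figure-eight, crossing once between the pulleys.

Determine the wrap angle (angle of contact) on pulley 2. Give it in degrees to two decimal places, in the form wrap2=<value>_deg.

wrap2=203.58_deg

crossed belt: β = asin((r1+r2)/C) = asin(19/93) = 11.7886°
wrap1 = wrap2 = π + 2β = 203.5772°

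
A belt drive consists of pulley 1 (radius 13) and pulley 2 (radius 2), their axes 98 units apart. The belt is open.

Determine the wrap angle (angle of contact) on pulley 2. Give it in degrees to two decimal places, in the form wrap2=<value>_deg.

open belt: β = asin((r2−r1)/C) = asin(-11/98) = -6.4447°
wrap1 = π − 2β = 192.8895°
wrap2 = π + 2β = 167.1105°

wrap2=167.11_deg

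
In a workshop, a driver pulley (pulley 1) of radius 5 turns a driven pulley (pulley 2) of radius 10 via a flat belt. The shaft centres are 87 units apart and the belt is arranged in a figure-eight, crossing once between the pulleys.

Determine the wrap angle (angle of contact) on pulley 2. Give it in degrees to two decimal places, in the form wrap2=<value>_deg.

wrap2=199.86_deg

crossed belt: β = asin((r1+r2)/C) = asin(15/87) = 9.9282°
wrap1 = wrap2 = π + 2β = 199.8564°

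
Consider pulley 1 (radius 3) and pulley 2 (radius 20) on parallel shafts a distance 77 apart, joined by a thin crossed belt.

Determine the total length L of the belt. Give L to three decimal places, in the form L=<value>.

crossed belt: β = asin((r1+r2)/C) = asin(23/77) = 17.3796°
wrap1 = wrap2 = π + 2β = 214.7592°
tangent length = C·cosβ = 73.4847
L = (r1+r2)·wrap + 2·C·cosβ = 23·3.7483 + 2·73.4847 = 233.1793

L=233.179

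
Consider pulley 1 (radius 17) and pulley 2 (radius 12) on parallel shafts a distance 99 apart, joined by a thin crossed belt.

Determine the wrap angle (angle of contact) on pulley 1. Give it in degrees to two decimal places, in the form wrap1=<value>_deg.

crossed belt: β = asin((r1+r2)/C) = asin(29/99) = 17.0334°
wrap1 = wrap2 = π + 2β = 214.0668°

wrap1=214.07_deg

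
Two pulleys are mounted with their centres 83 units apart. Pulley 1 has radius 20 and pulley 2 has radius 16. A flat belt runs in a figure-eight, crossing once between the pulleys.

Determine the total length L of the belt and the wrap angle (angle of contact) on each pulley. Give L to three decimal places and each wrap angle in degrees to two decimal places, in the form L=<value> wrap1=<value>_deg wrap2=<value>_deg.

crossed belt: β = asin((r1+r2)/C) = asin(36/83) = 25.7048°
wrap1 = wrap2 = π + 2β = 231.4096°
tangent length = C·cosβ = 74.7864
L = (r1+r2)·wrap + 2·C·cosβ = 36·4.0389 + 2·74.7864 = 294.9717

L=294.972 wrap1=231.41_deg wrap2=231.41_deg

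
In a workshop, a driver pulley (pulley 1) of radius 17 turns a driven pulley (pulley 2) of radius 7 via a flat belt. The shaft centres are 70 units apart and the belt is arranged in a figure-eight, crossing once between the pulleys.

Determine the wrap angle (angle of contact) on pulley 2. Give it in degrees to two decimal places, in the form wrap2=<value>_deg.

wrap2=220.10_deg

crossed belt: β = asin((r1+r2)/C) = asin(24/70) = 20.0510°
wrap1 = wrap2 = π + 2β = 220.1021°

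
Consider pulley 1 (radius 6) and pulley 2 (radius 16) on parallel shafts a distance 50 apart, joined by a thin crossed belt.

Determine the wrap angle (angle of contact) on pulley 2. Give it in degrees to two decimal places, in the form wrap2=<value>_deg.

crossed belt: β = asin((r1+r2)/C) = asin(22/50) = 26.1039°
wrap1 = wrap2 = π + 2β = 232.2078°

wrap2=232.21_deg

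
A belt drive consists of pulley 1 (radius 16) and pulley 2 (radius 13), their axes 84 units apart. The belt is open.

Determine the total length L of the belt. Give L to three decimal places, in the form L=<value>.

L=259.213

open belt: β = asin((r2−r1)/C) = asin(-3/84) = -2.0467°
wrap1 = π − 2β = 184.0934°
wrap2 = π + 2β = 175.9066°
tangent length = C·cosβ = 83.9464
L = r1·wrap1 + r2·wrap2 + 2·C·cosβ = 16·3.2130 + 13·3.0701 + 2·83.9464 = 259.2133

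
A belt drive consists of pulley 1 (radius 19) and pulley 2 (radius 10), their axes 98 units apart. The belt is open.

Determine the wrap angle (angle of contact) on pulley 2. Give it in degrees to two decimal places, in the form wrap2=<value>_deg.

wrap2=169.46_deg

open belt: β = asin((r2−r1)/C) = asin(-9/98) = -5.2693°
wrap1 = π − 2β = 190.5386°
wrap2 = π + 2β = 169.4614°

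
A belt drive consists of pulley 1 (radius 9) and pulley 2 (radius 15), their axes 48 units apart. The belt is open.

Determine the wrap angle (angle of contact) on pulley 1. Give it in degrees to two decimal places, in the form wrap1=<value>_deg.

open belt: β = asin((r2−r1)/C) = asin(6/48) = 7.1808°
wrap1 = π − 2β = 165.6385°
wrap2 = π + 2β = 194.3615°

wrap1=165.64_deg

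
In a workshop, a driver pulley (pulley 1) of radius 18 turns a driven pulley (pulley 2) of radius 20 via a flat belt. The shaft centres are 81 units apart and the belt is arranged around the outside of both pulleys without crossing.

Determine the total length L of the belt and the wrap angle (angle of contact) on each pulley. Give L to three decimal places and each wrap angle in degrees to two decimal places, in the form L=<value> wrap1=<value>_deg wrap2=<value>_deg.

L=281.430 wrap1=177.17_deg wrap2=182.83_deg

open belt: β = asin((r2−r1)/C) = asin(2/81) = 1.4149°
wrap1 = π − 2β = 177.1703°
wrap2 = π + 2β = 182.8297°
tangent length = C·cosβ = 80.9753
L = r1·wrap1 + r2·wrap2 + 2·C·cosβ = 18·3.0922 + 20·3.1910 + 2·80.9753 = 281.4299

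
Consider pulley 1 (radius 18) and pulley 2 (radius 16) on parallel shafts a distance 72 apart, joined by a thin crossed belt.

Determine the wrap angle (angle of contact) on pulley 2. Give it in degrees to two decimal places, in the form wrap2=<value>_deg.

crossed belt: β = asin((r1+r2)/C) = asin(34/72) = 28.1786°
wrap1 = wrap2 = π + 2β = 236.3573°

wrap2=236.36_deg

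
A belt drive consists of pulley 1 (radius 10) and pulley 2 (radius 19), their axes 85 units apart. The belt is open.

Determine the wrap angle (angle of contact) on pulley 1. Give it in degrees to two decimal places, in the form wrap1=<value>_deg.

wrap1=167.84_deg

open belt: β = asin((r2−r1)/C) = asin(9/85) = 6.0780°
wrap1 = π − 2β = 167.8440°
wrap2 = π + 2β = 192.1560°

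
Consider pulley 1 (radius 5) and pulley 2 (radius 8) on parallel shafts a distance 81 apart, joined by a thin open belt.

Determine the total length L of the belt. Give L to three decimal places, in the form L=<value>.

open belt: β = asin((r2−r1)/C) = asin(3/81) = 2.1226°
wrap1 = π − 2β = 175.7549°
wrap2 = π + 2β = 184.2451°
tangent length = C·cosβ = 80.9444
L = r1·wrap1 + r2·wrap2 + 2·C·cosβ = 5·3.0675 + 8·3.2157 + 2·80.9444 = 202.9518

L=202.952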